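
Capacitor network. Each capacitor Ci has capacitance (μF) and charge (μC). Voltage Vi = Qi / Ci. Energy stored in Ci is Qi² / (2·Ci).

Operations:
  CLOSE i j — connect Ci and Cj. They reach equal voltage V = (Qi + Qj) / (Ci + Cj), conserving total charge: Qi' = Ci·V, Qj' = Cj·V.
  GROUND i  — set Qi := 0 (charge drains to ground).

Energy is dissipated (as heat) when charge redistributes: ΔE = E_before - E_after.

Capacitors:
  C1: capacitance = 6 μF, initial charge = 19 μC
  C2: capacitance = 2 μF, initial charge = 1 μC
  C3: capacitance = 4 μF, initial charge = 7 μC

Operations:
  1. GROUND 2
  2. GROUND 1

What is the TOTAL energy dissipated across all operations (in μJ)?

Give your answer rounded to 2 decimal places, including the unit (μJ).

Answer: 30.33 μJ

Derivation:
Initial: C1(6μF, Q=19μC, V=3.17V), C2(2μF, Q=1μC, V=0.50V), C3(4μF, Q=7μC, V=1.75V)
Op 1: GROUND 2: Q2=0; energy lost=0.250
Op 2: GROUND 1: Q1=0; energy lost=30.083
Total dissipated: 30.333 μJ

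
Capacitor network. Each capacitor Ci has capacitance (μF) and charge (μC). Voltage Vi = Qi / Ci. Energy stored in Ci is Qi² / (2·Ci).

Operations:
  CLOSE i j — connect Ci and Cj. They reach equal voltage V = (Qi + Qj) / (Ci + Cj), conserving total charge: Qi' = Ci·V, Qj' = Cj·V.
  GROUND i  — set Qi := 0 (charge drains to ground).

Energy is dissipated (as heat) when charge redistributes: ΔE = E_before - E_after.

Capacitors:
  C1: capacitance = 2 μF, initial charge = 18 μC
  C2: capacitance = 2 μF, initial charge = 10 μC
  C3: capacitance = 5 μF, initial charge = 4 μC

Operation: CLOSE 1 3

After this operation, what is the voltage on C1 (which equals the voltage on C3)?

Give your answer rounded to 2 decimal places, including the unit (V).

Answer: 3.14 V

Derivation:
Initial: C1(2μF, Q=18μC, V=9.00V), C2(2μF, Q=10μC, V=5.00V), C3(5μF, Q=4μC, V=0.80V)
Op 1: CLOSE 1-3: Q_total=22.00, C_total=7.00, V=3.14; Q1=6.29, Q3=15.71; dissipated=48.029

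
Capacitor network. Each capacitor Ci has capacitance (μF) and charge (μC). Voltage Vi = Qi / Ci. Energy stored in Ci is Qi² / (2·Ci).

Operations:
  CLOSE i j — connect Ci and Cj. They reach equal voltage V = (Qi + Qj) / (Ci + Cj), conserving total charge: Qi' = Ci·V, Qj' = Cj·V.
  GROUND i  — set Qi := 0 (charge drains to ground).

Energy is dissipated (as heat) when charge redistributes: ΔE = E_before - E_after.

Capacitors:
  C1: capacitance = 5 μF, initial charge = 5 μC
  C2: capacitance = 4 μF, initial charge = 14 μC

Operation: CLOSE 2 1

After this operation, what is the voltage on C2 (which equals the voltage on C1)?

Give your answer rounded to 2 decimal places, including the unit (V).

Initial: C1(5μF, Q=5μC, V=1.00V), C2(4μF, Q=14μC, V=3.50V)
Op 1: CLOSE 2-1: Q_total=19.00, C_total=9.00, V=2.11; Q2=8.44, Q1=10.56; dissipated=6.944

Answer: 2.11 V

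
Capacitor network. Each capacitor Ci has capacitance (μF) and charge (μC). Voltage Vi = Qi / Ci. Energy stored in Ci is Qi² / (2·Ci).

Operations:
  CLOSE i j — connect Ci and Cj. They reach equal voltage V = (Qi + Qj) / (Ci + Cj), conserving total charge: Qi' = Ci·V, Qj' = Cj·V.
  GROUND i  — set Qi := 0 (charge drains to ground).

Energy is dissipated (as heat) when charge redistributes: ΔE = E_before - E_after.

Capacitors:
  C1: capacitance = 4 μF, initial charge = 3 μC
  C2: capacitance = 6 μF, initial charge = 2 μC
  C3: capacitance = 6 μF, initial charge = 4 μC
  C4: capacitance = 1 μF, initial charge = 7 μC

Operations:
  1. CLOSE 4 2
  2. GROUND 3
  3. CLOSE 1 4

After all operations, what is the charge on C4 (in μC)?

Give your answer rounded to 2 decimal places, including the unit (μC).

Answer: 0.86 μC

Derivation:
Initial: C1(4μF, Q=3μC, V=0.75V), C2(6μF, Q=2μC, V=0.33V), C3(6μF, Q=4μC, V=0.67V), C4(1μF, Q=7μC, V=7.00V)
Op 1: CLOSE 4-2: Q_total=9.00, C_total=7.00, V=1.29; Q4=1.29, Q2=7.71; dissipated=19.048
Op 2: GROUND 3: Q3=0; energy lost=1.333
Op 3: CLOSE 1-4: Q_total=4.29, C_total=5.00, V=0.86; Q1=3.43, Q4=0.86; dissipated=0.115
Final charges: Q1=3.43, Q2=7.71, Q3=0.00, Q4=0.86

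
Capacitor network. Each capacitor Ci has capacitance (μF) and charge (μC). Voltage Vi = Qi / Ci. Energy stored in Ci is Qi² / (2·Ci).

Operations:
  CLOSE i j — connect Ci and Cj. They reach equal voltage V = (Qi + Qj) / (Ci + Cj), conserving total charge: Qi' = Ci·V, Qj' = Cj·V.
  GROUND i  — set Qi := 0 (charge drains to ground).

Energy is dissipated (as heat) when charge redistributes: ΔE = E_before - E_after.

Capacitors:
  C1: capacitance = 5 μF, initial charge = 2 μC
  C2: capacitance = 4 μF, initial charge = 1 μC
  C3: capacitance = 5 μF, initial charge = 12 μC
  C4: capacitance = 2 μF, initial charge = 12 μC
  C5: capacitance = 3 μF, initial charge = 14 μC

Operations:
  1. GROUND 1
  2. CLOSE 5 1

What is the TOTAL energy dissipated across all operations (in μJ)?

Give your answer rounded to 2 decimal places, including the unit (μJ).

Initial: C1(5μF, Q=2μC, V=0.40V), C2(4μF, Q=1μC, V=0.25V), C3(5μF, Q=12μC, V=2.40V), C4(2μF, Q=12μC, V=6.00V), C5(3μF, Q=14μC, V=4.67V)
Op 1: GROUND 1: Q1=0; energy lost=0.400
Op 2: CLOSE 5-1: Q_total=14.00, C_total=8.00, V=1.75; Q5=5.25, Q1=8.75; dissipated=20.417
Total dissipated: 20.817 μJ

Answer: 20.82 μJ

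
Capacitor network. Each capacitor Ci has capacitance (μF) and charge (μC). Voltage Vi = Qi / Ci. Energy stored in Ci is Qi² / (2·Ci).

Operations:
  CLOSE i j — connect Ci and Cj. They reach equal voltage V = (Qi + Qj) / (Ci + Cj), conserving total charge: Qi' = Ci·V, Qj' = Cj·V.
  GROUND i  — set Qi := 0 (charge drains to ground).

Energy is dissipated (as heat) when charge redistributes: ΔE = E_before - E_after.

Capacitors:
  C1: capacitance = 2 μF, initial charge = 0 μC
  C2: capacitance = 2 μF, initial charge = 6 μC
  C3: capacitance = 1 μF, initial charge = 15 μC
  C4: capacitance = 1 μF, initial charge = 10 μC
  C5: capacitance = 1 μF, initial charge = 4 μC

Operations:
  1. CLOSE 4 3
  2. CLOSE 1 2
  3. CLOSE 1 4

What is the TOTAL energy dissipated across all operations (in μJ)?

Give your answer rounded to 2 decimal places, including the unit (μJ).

Answer: 51.08 μJ

Derivation:
Initial: C1(2μF, Q=0μC, V=0.00V), C2(2μF, Q=6μC, V=3.00V), C3(1μF, Q=15μC, V=15.00V), C4(1μF, Q=10μC, V=10.00V), C5(1μF, Q=4μC, V=4.00V)
Op 1: CLOSE 4-3: Q_total=25.00, C_total=2.00, V=12.50; Q4=12.50, Q3=12.50; dissipated=6.250
Op 2: CLOSE 1-2: Q_total=6.00, C_total=4.00, V=1.50; Q1=3.00, Q2=3.00; dissipated=4.500
Op 3: CLOSE 1-4: Q_total=15.50, C_total=3.00, V=5.17; Q1=10.33, Q4=5.17; dissipated=40.333
Total dissipated: 51.083 μJ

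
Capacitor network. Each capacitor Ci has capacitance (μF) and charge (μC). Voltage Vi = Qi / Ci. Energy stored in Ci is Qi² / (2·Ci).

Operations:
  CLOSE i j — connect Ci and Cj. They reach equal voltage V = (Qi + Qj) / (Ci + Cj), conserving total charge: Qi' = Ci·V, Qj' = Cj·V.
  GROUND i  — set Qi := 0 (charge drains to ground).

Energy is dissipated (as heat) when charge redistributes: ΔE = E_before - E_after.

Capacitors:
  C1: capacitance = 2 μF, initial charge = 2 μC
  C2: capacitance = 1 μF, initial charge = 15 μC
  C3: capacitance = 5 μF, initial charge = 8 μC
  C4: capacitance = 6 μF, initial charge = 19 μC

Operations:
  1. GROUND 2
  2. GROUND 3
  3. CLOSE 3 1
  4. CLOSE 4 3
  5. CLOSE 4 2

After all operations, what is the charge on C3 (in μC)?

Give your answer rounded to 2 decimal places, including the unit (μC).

Answer: 9.29 μC

Derivation:
Initial: C1(2μF, Q=2μC, V=1.00V), C2(1μF, Q=15μC, V=15.00V), C3(5μF, Q=8μC, V=1.60V), C4(6μF, Q=19μC, V=3.17V)
Op 1: GROUND 2: Q2=0; energy lost=112.500
Op 2: GROUND 3: Q3=0; energy lost=6.400
Op 3: CLOSE 3-1: Q_total=2.00, C_total=7.00, V=0.29; Q3=1.43, Q1=0.57; dissipated=0.714
Op 4: CLOSE 4-3: Q_total=20.43, C_total=11.00, V=1.86; Q4=11.14, Q3=9.29; dissipated=11.318
Op 5: CLOSE 4-2: Q_total=11.14, C_total=7.00, V=1.59; Q4=9.55, Q2=1.59; dissipated=1.478
Final charges: Q1=0.57, Q2=1.59, Q3=9.29, Q4=9.55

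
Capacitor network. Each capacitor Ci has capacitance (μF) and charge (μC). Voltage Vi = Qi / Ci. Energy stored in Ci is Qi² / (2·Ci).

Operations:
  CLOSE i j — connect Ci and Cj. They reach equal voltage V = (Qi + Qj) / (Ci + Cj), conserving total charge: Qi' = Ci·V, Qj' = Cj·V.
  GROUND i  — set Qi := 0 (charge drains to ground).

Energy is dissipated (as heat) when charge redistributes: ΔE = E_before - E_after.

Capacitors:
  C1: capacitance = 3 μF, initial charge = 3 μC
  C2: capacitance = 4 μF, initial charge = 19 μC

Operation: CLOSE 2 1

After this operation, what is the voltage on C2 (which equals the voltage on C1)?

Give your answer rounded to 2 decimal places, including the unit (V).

Initial: C1(3μF, Q=3μC, V=1.00V), C2(4μF, Q=19μC, V=4.75V)
Op 1: CLOSE 2-1: Q_total=22.00, C_total=7.00, V=3.14; Q2=12.57, Q1=9.43; dissipated=12.054

Answer: 3.14 V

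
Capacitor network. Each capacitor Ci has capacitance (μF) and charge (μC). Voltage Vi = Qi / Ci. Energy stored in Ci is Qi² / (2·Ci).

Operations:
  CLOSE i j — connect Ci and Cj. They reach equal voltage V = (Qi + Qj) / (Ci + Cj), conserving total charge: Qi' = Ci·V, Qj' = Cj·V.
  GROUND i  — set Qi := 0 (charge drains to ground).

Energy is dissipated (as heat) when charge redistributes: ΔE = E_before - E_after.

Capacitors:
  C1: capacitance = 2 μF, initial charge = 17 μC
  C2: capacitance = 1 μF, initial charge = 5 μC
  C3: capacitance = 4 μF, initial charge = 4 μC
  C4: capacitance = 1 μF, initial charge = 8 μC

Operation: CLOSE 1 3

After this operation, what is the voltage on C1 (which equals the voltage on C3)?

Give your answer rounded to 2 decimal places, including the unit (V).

Answer: 3.50 V

Derivation:
Initial: C1(2μF, Q=17μC, V=8.50V), C2(1μF, Q=5μC, V=5.00V), C3(4μF, Q=4μC, V=1.00V), C4(1μF, Q=8μC, V=8.00V)
Op 1: CLOSE 1-3: Q_total=21.00, C_total=6.00, V=3.50; Q1=7.00, Q3=14.00; dissipated=37.500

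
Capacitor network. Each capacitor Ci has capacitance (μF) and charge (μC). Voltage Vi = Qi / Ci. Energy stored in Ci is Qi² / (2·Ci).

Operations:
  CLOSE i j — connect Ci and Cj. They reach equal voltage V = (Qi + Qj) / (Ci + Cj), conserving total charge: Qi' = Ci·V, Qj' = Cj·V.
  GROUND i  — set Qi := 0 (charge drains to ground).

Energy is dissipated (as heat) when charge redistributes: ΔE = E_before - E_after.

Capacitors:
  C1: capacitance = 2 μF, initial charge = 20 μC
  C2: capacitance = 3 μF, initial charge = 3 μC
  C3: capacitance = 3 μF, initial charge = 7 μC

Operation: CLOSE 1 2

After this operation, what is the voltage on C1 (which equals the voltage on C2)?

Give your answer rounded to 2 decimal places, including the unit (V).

Initial: C1(2μF, Q=20μC, V=10.00V), C2(3μF, Q=3μC, V=1.00V), C3(3μF, Q=7μC, V=2.33V)
Op 1: CLOSE 1-2: Q_total=23.00, C_total=5.00, V=4.60; Q1=9.20, Q2=13.80; dissipated=48.600

Answer: 4.60 V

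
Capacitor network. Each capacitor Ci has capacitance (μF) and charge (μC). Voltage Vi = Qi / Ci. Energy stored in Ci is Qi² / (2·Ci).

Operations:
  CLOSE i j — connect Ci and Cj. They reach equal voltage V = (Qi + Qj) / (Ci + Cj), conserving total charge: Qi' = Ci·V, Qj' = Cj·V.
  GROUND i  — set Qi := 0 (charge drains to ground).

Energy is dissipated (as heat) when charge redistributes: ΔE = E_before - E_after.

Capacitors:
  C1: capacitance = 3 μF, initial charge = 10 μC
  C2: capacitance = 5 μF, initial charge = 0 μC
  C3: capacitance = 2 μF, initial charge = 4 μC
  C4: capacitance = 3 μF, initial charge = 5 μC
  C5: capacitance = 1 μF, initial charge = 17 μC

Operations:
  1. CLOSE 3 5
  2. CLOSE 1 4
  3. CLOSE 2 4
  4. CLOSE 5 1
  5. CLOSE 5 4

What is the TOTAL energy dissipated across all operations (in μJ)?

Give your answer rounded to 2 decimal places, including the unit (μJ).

Initial: C1(3μF, Q=10μC, V=3.33V), C2(5μF, Q=0μC, V=0.00V), C3(2μF, Q=4μC, V=2.00V), C4(3μF, Q=5μC, V=1.67V), C5(1μF, Q=17μC, V=17.00V)
Op 1: CLOSE 3-5: Q_total=21.00, C_total=3.00, V=7.00; Q3=14.00, Q5=7.00; dissipated=75.000
Op 2: CLOSE 1-4: Q_total=15.00, C_total=6.00, V=2.50; Q1=7.50, Q4=7.50; dissipated=2.083
Op 3: CLOSE 2-4: Q_total=7.50, C_total=8.00, V=0.94; Q2=4.69, Q4=2.81; dissipated=5.859
Op 4: CLOSE 5-1: Q_total=14.50, C_total=4.00, V=3.62; Q5=3.62, Q1=10.88; dissipated=7.594
Op 5: CLOSE 5-4: Q_total=6.44, C_total=4.00, V=1.61; Q5=1.61, Q4=4.83; dissipated=2.708
Total dissipated: 93.245 μJ

Answer: 93.24 μJ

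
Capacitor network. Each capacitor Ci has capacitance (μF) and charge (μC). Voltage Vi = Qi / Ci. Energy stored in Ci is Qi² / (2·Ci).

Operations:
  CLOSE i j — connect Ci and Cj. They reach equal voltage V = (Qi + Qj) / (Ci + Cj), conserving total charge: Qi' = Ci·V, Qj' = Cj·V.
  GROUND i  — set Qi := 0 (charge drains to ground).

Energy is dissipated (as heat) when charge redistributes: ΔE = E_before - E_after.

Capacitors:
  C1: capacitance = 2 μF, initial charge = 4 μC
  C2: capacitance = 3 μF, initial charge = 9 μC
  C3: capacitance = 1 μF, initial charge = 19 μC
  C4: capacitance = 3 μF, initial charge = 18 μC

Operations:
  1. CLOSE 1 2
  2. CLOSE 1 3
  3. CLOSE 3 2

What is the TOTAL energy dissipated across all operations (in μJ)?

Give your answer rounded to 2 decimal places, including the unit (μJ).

Answer: 101.46 μJ

Derivation:
Initial: C1(2μF, Q=4μC, V=2.00V), C2(3μF, Q=9μC, V=3.00V), C3(1μF, Q=19μC, V=19.00V), C4(3μF, Q=18μC, V=6.00V)
Op 1: CLOSE 1-2: Q_total=13.00, C_total=5.00, V=2.60; Q1=5.20, Q2=7.80; dissipated=0.600
Op 2: CLOSE 1-3: Q_total=24.20, C_total=3.00, V=8.07; Q1=16.13, Q3=8.07; dissipated=89.653
Op 3: CLOSE 3-2: Q_total=15.87, C_total=4.00, V=3.97; Q3=3.97, Q2=11.90; dissipated=11.207
Total dissipated: 101.460 μJ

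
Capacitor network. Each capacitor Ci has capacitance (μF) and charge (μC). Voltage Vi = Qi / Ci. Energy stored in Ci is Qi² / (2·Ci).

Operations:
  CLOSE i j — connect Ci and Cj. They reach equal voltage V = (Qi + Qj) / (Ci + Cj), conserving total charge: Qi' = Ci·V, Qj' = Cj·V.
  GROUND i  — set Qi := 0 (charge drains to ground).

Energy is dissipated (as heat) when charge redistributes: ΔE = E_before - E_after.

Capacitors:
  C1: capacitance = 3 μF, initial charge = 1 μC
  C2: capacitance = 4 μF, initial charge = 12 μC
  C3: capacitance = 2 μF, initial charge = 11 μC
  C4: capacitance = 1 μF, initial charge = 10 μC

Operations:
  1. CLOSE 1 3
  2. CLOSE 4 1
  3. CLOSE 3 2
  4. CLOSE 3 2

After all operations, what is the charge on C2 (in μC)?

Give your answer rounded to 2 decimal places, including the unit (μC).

Answer: 11.20 μC

Derivation:
Initial: C1(3μF, Q=1μC, V=0.33V), C2(4μF, Q=12μC, V=3.00V), C3(2μF, Q=11μC, V=5.50V), C4(1μF, Q=10μC, V=10.00V)
Op 1: CLOSE 1-3: Q_total=12.00, C_total=5.00, V=2.40; Q1=7.20, Q3=4.80; dissipated=16.017
Op 2: CLOSE 4-1: Q_total=17.20, C_total=4.00, V=4.30; Q4=4.30, Q1=12.90; dissipated=21.660
Op 3: CLOSE 3-2: Q_total=16.80, C_total=6.00, V=2.80; Q3=5.60, Q2=11.20; dissipated=0.240
Op 4: CLOSE 3-2: Q_total=16.80, C_total=6.00, V=2.80; Q3=5.60, Q2=11.20; dissipated=0.000
Final charges: Q1=12.90, Q2=11.20, Q3=5.60, Q4=4.30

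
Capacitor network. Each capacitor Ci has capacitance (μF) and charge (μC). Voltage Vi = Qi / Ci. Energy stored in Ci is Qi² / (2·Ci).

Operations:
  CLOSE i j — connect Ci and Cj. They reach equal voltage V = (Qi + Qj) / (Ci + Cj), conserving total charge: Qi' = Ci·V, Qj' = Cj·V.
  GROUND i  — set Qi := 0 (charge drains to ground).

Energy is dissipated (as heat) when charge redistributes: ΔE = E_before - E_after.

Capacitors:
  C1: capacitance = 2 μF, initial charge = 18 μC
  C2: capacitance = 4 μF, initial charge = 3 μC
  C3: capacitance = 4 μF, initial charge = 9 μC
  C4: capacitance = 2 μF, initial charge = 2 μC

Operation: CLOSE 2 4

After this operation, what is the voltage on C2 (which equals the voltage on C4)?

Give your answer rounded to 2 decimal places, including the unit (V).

Initial: C1(2μF, Q=18μC, V=9.00V), C2(4μF, Q=3μC, V=0.75V), C3(4μF, Q=9μC, V=2.25V), C4(2μF, Q=2μC, V=1.00V)
Op 1: CLOSE 2-4: Q_total=5.00, C_total=6.00, V=0.83; Q2=3.33, Q4=1.67; dissipated=0.042

Answer: 0.83 V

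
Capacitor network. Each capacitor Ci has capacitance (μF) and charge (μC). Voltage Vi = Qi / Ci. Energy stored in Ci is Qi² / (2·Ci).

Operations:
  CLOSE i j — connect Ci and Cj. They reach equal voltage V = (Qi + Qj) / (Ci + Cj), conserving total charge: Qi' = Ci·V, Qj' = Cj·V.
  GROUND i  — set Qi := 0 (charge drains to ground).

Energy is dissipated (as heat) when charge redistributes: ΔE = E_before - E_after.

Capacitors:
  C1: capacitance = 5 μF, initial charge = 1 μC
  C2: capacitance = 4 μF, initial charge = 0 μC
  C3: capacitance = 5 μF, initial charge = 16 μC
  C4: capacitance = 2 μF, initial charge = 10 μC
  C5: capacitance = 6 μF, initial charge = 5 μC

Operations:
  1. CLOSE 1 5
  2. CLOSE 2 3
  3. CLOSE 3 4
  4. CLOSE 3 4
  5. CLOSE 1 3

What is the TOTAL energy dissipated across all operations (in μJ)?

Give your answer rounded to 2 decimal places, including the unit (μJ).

Initial: C1(5μF, Q=1μC, V=0.20V), C2(4μF, Q=0μC, V=0.00V), C3(5μF, Q=16μC, V=3.20V), C4(2μF, Q=10μC, V=5.00V), C5(6μF, Q=5μC, V=0.83V)
Op 1: CLOSE 1-5: Q_total=6.00, C_total=11.00, V=0.55; Q1=2.73, Q5=3.27; dissipated=0.547
Op 2: CLOSE 2-3: Q_total=16.00, C_total=9.00, V=1.78; Q2=7.11, Q3=8.89; dissipated=11.378
Op 3: CLOSE 3-4: Q_total=18.89, C_total=7.00, V=2.70; Q3=13.49, Q4=5.40; dissipated=7.416
Op 4: CLOSE 3-4: Q_total=18.89, C_total=7.00, V=2.70; Q3=13.49, Q4=5.40; dissipated=0.000
Op 5: CLOSE 1-3: Q_total=16.22, C_total=10.00, V=1.62; Q1=8.11, Q3=8.11; dissipated=5.794
Total dissipated: 25.135 μJ

Answer: 25.14 μJ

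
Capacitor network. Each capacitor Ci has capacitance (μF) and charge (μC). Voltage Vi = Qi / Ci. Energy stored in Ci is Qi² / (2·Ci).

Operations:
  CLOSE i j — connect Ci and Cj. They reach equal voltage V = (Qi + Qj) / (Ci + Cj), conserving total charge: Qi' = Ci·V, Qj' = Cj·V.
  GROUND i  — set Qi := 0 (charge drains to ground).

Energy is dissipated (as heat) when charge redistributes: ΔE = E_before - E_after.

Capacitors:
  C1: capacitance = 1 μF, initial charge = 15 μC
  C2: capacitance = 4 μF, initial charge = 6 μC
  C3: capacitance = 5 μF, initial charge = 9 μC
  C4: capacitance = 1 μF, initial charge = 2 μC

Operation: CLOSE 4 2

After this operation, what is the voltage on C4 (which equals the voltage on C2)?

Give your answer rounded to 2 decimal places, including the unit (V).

Initial: C1(1μF, Q=15μC, V=15.00V), C2(4μF, Q=6μC, V=1.50V), C3(5μF, Q=9μC, V=1.80V), C4(1μF, Q=2μC, V=2.00V)
Op 1: CLOSE 4-2: Q_total=8.00, C_total=5.00, V=1.60; Q4=1.60, Q2=6.40; dissipated=0.100

Answer: 1.60 V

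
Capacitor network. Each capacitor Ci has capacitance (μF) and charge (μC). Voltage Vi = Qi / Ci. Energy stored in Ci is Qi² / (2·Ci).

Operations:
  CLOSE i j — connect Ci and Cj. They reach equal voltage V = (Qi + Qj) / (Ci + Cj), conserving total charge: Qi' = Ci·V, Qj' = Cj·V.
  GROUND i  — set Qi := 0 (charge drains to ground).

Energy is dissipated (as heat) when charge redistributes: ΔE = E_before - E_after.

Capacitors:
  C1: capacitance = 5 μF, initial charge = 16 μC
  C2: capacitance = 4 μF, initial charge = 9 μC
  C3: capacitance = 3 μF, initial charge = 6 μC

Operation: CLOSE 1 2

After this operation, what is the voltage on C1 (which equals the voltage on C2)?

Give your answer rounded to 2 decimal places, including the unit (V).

Initial: C1(5μF, Q=16μC, V=3.20V), C2(4μF, Q=9μC, V=2.25V), C3(3μF, Q=6μC, V=2.00V)
Op 1: CLOSE 1-2: Q_total=25.00, C_total=9.00, V=2.78; Q1=13.89, Q2=11.11; dissipated=1.003

Answer: 2.78 V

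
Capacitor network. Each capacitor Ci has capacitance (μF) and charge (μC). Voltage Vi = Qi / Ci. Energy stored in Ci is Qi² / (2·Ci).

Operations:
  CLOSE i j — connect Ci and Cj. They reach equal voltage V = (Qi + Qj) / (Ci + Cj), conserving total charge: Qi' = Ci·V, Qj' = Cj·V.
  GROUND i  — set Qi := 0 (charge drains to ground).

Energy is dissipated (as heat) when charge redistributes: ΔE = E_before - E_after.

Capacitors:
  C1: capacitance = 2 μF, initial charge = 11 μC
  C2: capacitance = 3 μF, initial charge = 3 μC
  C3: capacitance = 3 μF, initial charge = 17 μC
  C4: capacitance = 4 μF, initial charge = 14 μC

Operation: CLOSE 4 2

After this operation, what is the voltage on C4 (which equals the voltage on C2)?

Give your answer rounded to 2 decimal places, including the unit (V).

Initial: C1(2μF, Q=11μC, V=5.50V), C2(3μF, Q=3μC, V=1.00V), C3(3μF, Q=17μC, V=5.67V), C4(4μF, Q=14μC, V=3.50V)
Op 1: CLOSE 4-2: Q_total=17.00, C_total=7.00, V=2.43; Q4=9.71, Q2=7.29; dissipated=5.357

Answer: 2.43 V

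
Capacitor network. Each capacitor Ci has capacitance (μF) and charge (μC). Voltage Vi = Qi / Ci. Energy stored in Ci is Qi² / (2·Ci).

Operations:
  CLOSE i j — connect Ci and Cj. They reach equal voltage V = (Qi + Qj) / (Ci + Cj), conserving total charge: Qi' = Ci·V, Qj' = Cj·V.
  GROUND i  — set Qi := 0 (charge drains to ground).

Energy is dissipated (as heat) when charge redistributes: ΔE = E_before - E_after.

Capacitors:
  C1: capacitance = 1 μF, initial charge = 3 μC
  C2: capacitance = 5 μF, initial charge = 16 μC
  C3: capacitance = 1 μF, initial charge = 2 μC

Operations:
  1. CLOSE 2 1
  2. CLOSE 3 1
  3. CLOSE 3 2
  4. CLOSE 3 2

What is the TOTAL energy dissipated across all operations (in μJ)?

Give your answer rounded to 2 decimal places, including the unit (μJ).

Initial: C1(1μF, Q=3μC, V=3.00V), C2(5μF, Q=16μC, V=3.20V), C3(1μF, Q=2μC, V=2.00V)
Op 1: CLOSE 2-1: Q_total=19.00, C_total=6.00, V=3.17; Q2=15.83, Q1=3.17; dissipated=0.017
Op 2: CLOSE 3-1: Q_total=5.17, C_total=2.00, V=2.58; Q3=2.58, Q1=2.58; dissipated=0.340
Op 3: CLOSE 3-2: Q_total=18.42, C_total=6.00, V=3.07; Q3=3.07, Q2=15.35; dissipated=0.142
Op 4: CLOSE 3-2: Q_total=18.42, C_total=6.00, V=3.07; Q3=3.07, Q2=15.35; dissipated=0.000
Total dissipated: 0.499 μJ

Answer: 0.50 μJ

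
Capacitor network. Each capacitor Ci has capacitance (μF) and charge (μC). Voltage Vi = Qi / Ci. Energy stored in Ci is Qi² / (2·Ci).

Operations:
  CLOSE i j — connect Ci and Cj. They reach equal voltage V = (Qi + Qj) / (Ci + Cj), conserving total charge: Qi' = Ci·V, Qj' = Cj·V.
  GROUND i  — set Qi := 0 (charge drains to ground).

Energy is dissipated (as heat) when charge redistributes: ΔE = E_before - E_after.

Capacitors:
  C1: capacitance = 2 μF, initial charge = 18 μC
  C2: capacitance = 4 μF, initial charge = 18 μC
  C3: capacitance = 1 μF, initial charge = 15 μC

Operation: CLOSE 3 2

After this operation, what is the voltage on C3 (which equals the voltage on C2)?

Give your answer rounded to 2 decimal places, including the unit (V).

Answer: 6.60 V

Derivation:
Initial: C1(2μF, Q=18μC, V=9.00V), C2(4μF, Q=18μC, V=4.50V), C3(1μF, Q=15μC, V=15.00V)
Op 1: CLOSE 3-2: Q_total=33.00, C_total=5.00, V=6.60; Q3=6.60, Q2=26.40; dissipated=44.100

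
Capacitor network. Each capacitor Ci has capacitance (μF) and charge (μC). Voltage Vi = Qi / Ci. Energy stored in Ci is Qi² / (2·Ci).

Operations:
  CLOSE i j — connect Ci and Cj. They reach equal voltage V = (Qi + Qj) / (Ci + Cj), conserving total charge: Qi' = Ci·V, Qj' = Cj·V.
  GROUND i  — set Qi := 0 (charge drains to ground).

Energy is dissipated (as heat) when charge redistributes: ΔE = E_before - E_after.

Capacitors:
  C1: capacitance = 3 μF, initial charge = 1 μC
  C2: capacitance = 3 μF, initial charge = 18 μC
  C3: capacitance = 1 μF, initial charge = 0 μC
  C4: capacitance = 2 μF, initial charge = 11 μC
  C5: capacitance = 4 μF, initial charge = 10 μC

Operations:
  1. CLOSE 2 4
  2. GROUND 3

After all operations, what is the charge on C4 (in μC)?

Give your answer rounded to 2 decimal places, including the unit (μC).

Initial: C1(3μF, Q=1μC, V=0.33V), C2(3μF, Q=18μC, V=6.00V), C3(1μF, Q=0μC, V=0.00V), C4(2μF, Q=11μC, V=5.50V), C5(4μF, Q=10μC, V=2.50V)
Op 1: CLOSE 2-4: Q_total=29.00, C_total=5.00, V=5.80; Q2=17.40, Q4=11.60; dissipated=0.150
Op 2: GROUND 3: Q3=0; energy lost=0.000
Final charges: Q1=1.00, Q2=17.40, Q3=0.00, Q4=11.60, Q5=10.00

Answer: 11.60 μC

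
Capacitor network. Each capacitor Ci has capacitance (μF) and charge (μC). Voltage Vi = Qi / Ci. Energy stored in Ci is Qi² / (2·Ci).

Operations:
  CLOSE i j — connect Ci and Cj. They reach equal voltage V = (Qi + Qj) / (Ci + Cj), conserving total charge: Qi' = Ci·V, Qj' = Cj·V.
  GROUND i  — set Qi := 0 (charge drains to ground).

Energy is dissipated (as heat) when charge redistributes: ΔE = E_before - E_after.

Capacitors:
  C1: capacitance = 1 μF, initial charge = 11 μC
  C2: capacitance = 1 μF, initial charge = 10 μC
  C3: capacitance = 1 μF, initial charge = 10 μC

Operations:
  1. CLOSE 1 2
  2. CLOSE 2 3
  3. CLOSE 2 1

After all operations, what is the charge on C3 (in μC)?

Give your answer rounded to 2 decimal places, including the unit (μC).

Answer: 10.25 μC

Derivation:
Initial: C1(1μF, Q=11μC, V=11.00V), C2(1μF, Q=10μC, V=10.00V), C3(1μF, Q=10μC, V=10.00V)
Op 1: CLOSE 1-2: Q_total=21.00, C_total=2.00, V=10.50; Q1=10.50, Q2=10.50; dissipated=0.250
Op 2: CLOSE 2-3: Q_total=20.50, C_total=2.00, V=10.25; Q2=10.25, Q3=10.25; dissipated=0.062
Op 3: CLOSE 2-1: Q_total=20.75, C_total=2.00, V=10.38; Q2=10.38, Q1=10.38; dissipated=0.016
Final charges: Q1=10.38, Q2=10.38, Q3=10.25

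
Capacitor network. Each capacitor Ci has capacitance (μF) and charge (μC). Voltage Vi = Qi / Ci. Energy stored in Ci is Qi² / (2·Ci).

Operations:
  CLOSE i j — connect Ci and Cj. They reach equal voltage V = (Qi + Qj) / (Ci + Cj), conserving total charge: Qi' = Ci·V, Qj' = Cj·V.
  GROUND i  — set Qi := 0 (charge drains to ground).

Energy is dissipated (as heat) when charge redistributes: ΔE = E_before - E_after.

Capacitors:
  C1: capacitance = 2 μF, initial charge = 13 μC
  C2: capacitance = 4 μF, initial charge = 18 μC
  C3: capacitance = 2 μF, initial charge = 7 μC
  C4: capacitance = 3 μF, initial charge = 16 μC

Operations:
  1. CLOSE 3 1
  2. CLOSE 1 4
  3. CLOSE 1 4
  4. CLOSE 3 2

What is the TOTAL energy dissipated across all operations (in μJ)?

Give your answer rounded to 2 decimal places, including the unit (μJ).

Answer: 4.73 μJ

Derivation:
Initial: C1(2μF, Q=13μC, V=6.50V), C2(4μF, Q=18μC, V=4.50V), C3(2μF, Q=7μC, V=3.50V), C4(3μF, Q=16μC, V=5.33V)
Op 1: CLOSE 3-1: Q_total=20.00, C_total=4.00, V=5.00; Q3=10.00, Q1=10.00; dissipated=4.500
Op 2: CLOSE 1-4: Q_total=26.00, C_total=5.00, V=5.20; Q1=10.40, Q4=15.60; dissipated=0.067
Op 3: CLOSE 1-4: Q_total=26.00, C_total=5.00, V=5.20; Q1=10.40, Q4=15.60; dissipated=0.000
Op 4: CLOSE 3-2: Q_total=28.00, C_total=6.00, V=4.67; Q3=9.33, Q2=18.67; dissipated=0.167
Total dissipated: 4.733 μJ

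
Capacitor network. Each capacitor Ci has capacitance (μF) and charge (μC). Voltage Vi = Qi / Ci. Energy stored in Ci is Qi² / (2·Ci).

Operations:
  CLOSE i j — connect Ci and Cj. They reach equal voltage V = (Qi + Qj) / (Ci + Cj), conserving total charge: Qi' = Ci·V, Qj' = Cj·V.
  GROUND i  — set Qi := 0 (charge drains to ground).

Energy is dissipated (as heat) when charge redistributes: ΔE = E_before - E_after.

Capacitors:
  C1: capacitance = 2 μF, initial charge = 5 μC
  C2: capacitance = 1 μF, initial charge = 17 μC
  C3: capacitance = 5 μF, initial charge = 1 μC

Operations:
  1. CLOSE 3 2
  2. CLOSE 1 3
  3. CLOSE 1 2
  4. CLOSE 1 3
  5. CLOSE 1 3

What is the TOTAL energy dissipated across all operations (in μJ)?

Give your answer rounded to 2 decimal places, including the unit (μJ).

Initial: C1(2μF, Q=5μC, V=2.50V), C2(1μF, Q=17μC, V=17.00V), C3(5μF, Q=1μC, V=0.20V)
Op 1: CLOSE 3-2: Q_total=18.00, C_total=6.00, V=3.00; Q3=15.00, Q2=3.00; dissipated=117.600
Op 2: CLOSE 1-3: Q_total=20.00, C_total=7.00, V=2.86; Q1=5.71, Q3=14.29; dissipated=0.179
Op 3: CLOSE 1-2: Q_total=8.71, C_total=3.00, V=2.90; Q1=5.81, Q2=2.90; dissipated=0.007
Op 4: CLOSE 1-3: Q_total=20.10, C_total=7.00, V=2.87; Q1=5.74, Q3=14.35; dissipated=0.002
Op 5: CLOSE 1-3: Q_total=20.10, C_total=7.00, V=2.87; Q1=5.74, Q3=14.35; dissipated=0.000
Total dissipated: 117.787 μJ

Answer: 117.79 μJ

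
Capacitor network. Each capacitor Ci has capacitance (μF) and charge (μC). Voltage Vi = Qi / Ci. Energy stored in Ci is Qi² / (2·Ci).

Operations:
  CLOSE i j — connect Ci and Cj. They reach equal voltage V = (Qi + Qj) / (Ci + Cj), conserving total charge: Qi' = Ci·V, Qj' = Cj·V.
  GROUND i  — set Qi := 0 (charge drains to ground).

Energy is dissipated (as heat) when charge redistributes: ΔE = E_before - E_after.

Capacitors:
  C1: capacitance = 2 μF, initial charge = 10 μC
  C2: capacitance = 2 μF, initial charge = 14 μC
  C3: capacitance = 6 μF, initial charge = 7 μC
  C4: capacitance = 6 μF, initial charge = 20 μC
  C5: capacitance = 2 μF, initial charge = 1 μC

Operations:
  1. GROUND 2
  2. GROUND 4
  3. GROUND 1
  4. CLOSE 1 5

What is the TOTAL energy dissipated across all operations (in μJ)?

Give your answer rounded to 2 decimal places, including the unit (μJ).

Initial: C1(2μF, Q=10μC, V=5.00V), C2(2μF, Q=14μC, V=7.00V), C3(6μF, Q=7μC, V=1.17V), C4(6μF, Q=20μC, V=3.33V), C5(2μF, Q=1μC, V=0.50V)
Op 1: GROUND 2: Q2=0; energy lost=49.000
Op 2: GROUND 4: Q4=0; energy lost=33.333
Op 3: GROUND 1: Q1=0; energy lost=25.000
Op 4: CLOSE 1-5: Q_total=1.00, C_total=4.00, V=0.25; Q1=0.50, Q5=0.50; dissipated=0.125
Total dissipated: 107.458 μJ

Answer: 107.46 μJ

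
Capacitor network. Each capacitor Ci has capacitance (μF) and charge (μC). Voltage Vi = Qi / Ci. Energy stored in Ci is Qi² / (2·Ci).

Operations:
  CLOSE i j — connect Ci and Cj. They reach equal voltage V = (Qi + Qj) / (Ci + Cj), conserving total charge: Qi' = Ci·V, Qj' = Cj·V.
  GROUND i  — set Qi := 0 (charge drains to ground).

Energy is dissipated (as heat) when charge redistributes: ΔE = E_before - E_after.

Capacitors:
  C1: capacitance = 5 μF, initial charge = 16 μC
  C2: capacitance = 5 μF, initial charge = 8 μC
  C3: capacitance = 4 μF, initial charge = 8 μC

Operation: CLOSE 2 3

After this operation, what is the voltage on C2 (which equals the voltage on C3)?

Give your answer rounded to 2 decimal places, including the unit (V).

Initial: C1(5μF, Q=16μC, V=3.20V), C2(5μF, Q=8μC, V=1.60V), C3(4μF, Q=8μC, V=2.00V)
Op 1: CLOSE 2-3: Q_total=16.00, C_total=9.00, V=1.78; Q2=8.89, Q3=7.11; dissipated=0.178

Answer: 1.78 V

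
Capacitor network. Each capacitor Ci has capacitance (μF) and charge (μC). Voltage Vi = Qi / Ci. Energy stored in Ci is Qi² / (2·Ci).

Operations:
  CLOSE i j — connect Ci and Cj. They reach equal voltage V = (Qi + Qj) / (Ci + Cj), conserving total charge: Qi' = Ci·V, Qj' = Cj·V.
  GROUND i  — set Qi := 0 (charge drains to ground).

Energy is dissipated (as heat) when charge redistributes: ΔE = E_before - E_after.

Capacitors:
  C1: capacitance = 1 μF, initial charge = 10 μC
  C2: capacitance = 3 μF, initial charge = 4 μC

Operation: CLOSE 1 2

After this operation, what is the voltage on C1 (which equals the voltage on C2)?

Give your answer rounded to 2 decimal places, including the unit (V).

Initial: C1(1μF, Q=10μC, V=10.00V), C2(3μF, Q=4μC, V=1.33V)
Op 1: CLOSE 1-2: Q_total=14.00, C_total=4.00, V=3.50; Q1=3.50, Q2=10.50; dissipated=28.167

Answer: 3.50 V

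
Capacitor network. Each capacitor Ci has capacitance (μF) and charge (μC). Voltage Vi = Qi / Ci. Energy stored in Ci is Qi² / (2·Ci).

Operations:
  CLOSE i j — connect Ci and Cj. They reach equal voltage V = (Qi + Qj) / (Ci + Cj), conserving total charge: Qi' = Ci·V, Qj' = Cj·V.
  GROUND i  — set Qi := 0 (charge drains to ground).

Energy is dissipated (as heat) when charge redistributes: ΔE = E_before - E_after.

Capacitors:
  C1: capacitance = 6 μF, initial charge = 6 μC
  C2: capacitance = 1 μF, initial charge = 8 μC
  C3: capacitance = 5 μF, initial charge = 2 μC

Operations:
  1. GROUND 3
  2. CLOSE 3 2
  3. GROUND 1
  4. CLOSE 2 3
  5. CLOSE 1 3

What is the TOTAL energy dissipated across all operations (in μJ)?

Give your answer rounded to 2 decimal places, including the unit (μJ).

Answer: 32.49 μJ

Derivation:
Initial: C1(6μF, Q=6μC, V=1.00V), C2(1μF, Q=8μC, V=8.00V), C3(5μF, Q=2μC, V=0.40V)
Op 1: GROUND 3: Q3=0; energy lost=0.400
Op 2: CLOSE 3-2: Q_total=8.00, C_total=6.00, V=1.33; Q3=6.67, Q2=1.33; dissipated=26.667
Op 3: GROUND 1: Q1=0; energy lost=3.000
Op 4: CLOSE 2-3: Q_total=8.00, C_total=6.00, V=1.33; Q2=1.33, Q3=6.67; dissipated=0.000
Op 5: CLOSE 1-3: Q_total=6.67, C_total=11.00, V=0.61; Q1=3.64, Q3=3.03; dissipated=2.424
Total dissipated: 32.491 μJ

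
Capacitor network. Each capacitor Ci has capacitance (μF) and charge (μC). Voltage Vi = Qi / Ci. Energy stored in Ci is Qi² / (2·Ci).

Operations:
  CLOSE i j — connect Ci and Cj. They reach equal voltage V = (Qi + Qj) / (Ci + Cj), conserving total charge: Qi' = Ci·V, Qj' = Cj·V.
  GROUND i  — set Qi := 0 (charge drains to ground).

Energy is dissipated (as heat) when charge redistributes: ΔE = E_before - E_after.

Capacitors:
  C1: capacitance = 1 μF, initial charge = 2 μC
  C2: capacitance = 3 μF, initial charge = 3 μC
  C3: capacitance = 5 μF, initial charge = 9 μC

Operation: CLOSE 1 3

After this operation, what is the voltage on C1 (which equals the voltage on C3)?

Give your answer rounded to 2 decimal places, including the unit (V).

Answer: 1.83 V

Derivation:
Initial: C1(1μF, Q=2μC, V=2.00V), C2(3μF, Q=3μC, V=1.00V), C3(5μF, Q=9μC, V=1.80V)
Op 1: CLOSE 1-3: Q_total=11.00, C_total=6.00, V=1.83; Q1=1.83, Q3=9.17; dissipated=0.017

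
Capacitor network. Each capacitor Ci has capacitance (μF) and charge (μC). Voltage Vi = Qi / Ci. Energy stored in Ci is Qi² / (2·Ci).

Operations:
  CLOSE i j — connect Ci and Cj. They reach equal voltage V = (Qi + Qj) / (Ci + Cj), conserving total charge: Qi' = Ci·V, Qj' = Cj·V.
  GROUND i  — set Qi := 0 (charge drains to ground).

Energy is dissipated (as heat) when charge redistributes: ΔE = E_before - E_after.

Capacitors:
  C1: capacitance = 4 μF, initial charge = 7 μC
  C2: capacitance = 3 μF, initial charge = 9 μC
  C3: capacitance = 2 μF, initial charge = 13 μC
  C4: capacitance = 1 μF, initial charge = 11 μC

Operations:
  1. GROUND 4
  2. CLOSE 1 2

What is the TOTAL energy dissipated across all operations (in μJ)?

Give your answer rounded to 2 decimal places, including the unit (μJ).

Answer: 61.84 μJ

Derivation:
Initial: C1(4μF, Q=7μC, V=1.75V), C2(3μF, Q=9μC, V=3.00V), C3(2μF, Q=13μC, V=6.50V), C4(1μF, Q=11μC, V=11.00V)
Op 1: GROUND 4: Q4=0; energy lost=60.500
Op 2: CLOSE 1-2: Q_total=16.00, C_total=7.00, V=2.29; Q1=9.14, Q2=6.86; dissipated=1.339
Total dissipated: 61.839 μJ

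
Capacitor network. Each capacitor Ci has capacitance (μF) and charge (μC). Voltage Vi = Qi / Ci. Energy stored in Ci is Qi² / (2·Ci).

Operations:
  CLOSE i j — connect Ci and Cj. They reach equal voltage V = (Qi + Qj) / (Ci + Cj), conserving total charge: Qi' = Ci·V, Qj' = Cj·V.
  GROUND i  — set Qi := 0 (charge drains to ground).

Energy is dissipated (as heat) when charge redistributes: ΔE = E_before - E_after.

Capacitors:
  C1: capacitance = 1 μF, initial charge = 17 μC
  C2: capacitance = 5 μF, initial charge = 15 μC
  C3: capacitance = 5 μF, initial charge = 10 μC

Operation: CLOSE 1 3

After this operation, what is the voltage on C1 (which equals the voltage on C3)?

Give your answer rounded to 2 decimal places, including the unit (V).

Answer: 4.50 V

Derivation:
Initial: C1(1μF, Q=17μC, V=17.00V), C2(5μF, Q=15μC, V=3.00V), C3(5μF, Q=10μC, V=2.00V)
Op 1: CLOSE 1-3: Q_total=27.00, C_total=6.00, V=4.50; Q1=4.50, Q3=22.50; dissipated=93.750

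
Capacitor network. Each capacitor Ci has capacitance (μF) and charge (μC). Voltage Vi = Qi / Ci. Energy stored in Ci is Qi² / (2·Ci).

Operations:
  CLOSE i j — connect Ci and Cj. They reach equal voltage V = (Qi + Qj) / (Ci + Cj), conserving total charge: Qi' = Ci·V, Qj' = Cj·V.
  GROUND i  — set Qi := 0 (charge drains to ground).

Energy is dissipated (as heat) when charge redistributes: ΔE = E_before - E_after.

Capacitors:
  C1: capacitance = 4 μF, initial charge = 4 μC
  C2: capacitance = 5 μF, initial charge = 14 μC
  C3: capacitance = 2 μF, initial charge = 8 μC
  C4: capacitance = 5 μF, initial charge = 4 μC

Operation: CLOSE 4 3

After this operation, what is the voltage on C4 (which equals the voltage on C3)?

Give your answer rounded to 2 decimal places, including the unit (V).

Answer: 1.71 V

Derivation:
Initial: C1(4μF, Q=4μC, V=1.00V), C2(5μF, Q=14μC, V=2.80V), C3(2μF, Q=8μC, V=4.00V), C4(5μF, Q=4μC, V=0.80V)
Op 1: CLOSE 4-3: Q_total=12.00, C_total=7.00, V=1.71; Q4=8.57, Q3=3.43; dissipated=7.314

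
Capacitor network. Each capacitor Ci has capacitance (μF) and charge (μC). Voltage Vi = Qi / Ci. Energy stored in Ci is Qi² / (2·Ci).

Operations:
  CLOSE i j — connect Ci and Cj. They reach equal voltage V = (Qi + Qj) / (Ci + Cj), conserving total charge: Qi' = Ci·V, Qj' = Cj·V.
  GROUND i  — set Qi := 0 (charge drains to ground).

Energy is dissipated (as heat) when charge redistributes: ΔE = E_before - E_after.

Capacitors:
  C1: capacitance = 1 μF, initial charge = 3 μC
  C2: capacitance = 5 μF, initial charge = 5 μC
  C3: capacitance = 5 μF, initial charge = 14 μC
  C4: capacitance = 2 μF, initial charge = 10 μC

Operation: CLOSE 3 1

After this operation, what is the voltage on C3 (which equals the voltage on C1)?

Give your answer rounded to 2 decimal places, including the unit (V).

Answer: 2.83 V

Derivation:
Initial: C1(1μF, Q=3μC, V=3.00V), C2(5μF, Q=5μC, V=1.00V), C3(5μF, Q=14μC, V=2.80V), C4(2μF, Q=10μC, V=5.00V)
Op 1: CLOSE 3-1: Q_total=17.00, C_total=6.00, V=2.83; Q3=14.17, Q1=2.83; dissipated=0.017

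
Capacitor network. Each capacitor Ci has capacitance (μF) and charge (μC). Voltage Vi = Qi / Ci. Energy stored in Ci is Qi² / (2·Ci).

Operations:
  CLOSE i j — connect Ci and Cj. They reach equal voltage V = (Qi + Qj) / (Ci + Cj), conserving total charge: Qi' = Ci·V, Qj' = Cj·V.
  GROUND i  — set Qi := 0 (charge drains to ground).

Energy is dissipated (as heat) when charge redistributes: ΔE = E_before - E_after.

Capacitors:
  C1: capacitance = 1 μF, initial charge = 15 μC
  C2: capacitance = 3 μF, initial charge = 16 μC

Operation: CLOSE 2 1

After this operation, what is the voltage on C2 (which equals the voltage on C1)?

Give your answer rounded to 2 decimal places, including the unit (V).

Initial: C1(1μF, Q=15μC, V=15.00V), C2(3μF, Q=16μC, V=5.33V)
Op 1: CLOSE 2-1: Q_total=31.00, C_total=4.00, V=7.75; Q2=23.25, Q1=7.75; dissipated=35.042

Answer: 7.75 V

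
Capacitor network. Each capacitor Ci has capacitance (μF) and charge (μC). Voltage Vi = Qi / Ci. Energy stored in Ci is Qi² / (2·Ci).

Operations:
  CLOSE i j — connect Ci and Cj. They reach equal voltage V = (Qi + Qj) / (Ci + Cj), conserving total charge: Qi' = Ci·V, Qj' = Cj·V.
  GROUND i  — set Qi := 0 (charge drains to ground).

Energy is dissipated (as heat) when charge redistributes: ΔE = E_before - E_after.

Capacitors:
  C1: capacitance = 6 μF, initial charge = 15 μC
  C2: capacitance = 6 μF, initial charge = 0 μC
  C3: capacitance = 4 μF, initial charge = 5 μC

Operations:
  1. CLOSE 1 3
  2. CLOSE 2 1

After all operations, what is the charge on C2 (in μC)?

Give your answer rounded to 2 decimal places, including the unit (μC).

Initial: C1(6μF, Q=15μC, V=2.50V), C2(6μF, Q=0μC, V=0.00V), C3(4μF, Q=5μC, V=1.25V)
Op 1: CLOSE 1-3: Q_total=20.00, C_total=10.00, V=2.00; Q1=12.00, Q3=8.00; dissipated=1.875
Op 2: CLOSE 2-1: Q_total=12.00, C_total=12.00, V=1.00; Q2=6.00, Q1=6.00; dissipated=6.000
Final charges: Q1=6.00, Q2=6.00, Q3=8.00

Answer: 6.00 μC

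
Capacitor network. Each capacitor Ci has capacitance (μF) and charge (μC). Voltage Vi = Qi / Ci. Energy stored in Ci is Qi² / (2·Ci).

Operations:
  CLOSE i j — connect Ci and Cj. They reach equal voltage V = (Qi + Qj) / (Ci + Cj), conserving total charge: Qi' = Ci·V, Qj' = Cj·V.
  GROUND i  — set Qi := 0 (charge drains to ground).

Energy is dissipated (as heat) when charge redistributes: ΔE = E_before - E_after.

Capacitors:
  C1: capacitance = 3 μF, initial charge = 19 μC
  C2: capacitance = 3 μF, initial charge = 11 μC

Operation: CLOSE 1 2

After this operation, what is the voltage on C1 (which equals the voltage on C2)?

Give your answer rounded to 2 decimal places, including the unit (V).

Answer: 5.00 V

Derivation:
Initial: C1(3μF, Q=19μC, V=6.33V), C2(3μF, Q=11μC, V=3.67V)
Op 1: CLOSE 1-2: Q_total=30.00, C_total=6.00, V=5.00; Q1=15.00, Q2=15.00; dissipated=5.333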